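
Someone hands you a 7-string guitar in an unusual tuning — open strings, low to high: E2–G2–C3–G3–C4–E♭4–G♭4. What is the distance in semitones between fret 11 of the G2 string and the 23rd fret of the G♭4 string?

35 semitones

G2 at fret 11 → G♭3 (MIDI 54); G♭4 at fret 23 → F6 (MIDI 89).
54 − 89 = -35, so the two pitches are 35 semitones apart, with F6 the higher.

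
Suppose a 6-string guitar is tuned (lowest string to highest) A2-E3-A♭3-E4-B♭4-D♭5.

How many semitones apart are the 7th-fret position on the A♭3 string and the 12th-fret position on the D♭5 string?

22 semitones

A♭3 at fret 7 → E♭4 (MIDI 63); D♭5 at fret 12 → D♭6 (MIDI 85).
63 − 85 = -22, so the two pitches are 22 semitones apart, with D♭6 the higher.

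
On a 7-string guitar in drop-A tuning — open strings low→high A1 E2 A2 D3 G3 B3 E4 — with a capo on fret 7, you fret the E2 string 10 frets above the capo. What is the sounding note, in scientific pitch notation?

A3

The capo raises the open E2 by 7 semitones to B2; fretting 10 more gives E2 + 7 + 10 = E2 + 17 semitones = A3.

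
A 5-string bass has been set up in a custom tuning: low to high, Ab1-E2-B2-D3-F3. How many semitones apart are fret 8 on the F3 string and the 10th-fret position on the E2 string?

F3 at fret 8 → Db4 (MIDI 61); E2 at fret 10 → D3 (MIDI 50).
61 − 50 = 11, so the two pitches are 11 semitones apart, with Db4 the higher.

11 semitones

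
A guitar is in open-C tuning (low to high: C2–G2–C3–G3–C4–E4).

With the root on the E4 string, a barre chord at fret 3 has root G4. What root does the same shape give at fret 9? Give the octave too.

Moving from fret 3 to fret 9 shifts the root by 6 semitones.
G4 up 6 semitones is C#5.

C#5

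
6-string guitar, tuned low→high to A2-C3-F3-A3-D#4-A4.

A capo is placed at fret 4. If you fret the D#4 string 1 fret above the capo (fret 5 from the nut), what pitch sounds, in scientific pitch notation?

G#4

The capo raises the open D#4 by 4 semitones to G4; fretting 1 more gives D#4 + 4 + 1 = D#4 + 5 semitones = G#4.
(Also written Ab.)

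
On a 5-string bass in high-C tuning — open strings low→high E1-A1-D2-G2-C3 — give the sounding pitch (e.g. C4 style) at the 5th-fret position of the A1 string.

D2

Each fret is one semitone, so A1 + 5 = D2.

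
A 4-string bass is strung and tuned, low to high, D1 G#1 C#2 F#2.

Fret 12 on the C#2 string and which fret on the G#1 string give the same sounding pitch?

Fret 12 on C#2 is MIDI 37 + 12 = 49 (C#3). On the G#1 string (open MIDI 32), that pitch is 49 − 32 = fret 17.

17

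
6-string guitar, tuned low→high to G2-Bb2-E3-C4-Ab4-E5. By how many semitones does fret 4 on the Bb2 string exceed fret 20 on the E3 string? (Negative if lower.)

Bb2 at fret 4 → D3 (MIDI 50); E3 at fret 20 → C5 (MIDI 72).
50 − 72 = -22, so the two pitches are 22 semitones apart.

-22 semitones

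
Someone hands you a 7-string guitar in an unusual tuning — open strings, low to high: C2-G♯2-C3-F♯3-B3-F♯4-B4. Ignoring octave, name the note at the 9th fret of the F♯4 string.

F♯4 is MIDI 66. Adding 9 gives 75; 75 mod 12 = 3, i.e. D♯.
(Equivalently spelled E♭.)

D♯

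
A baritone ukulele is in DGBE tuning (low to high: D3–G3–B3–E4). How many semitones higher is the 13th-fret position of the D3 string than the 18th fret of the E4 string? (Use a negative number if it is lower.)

D3 at fret 13 → D#4 (MIDI 63); E4 at fret 18 → A#5 (MIDI 82).
63 − 82 = -19, so the two pitches are 19 semitones apart.

-19 semitones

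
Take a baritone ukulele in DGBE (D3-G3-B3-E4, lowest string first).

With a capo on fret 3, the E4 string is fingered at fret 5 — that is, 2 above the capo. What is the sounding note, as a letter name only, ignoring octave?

A

The capo raises the open E4 by 3 semitones to G4; fretting 2 more gives E4 + 3 + 2 = E4 + 5 semitones, landing on A.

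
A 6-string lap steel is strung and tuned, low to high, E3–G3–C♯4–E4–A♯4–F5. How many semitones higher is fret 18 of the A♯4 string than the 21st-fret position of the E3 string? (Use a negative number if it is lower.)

A♯4 at fret 18 → E6 (MIDI 88); E3 at fret 21 → C♯5 (MIDI 73).
88 − 73 = 15, so the two pitches are 15 semitones apart.

15 semitones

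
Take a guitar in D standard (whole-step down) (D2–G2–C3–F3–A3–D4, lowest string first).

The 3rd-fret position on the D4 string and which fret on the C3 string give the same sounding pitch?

17

D4 at fret 3 is D4 + 3 semitones = F4.
The open C3 string is 14 semitones below the open D4, so the same pitch on the C3 string lies at fret 3 + 14 = 17.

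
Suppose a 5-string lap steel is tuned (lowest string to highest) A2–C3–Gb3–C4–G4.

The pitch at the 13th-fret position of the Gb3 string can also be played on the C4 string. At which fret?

Gb3 at fret 13 is Gb3 + 13 semitones = G4.
The open C4 string is 6 semitones above the open Gb3, so the same pitch on the C4 string lies at fret 13 − 6 = 7.

7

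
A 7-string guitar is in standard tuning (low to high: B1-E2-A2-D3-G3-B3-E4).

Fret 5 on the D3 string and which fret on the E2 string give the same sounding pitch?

15

D3 at fret 5 is D3 + 5 semitones = G3.
The open E2 string is 10 semitones below the open D3, so the same pitch on the E2 string lies at fret 5 + 10 = 15.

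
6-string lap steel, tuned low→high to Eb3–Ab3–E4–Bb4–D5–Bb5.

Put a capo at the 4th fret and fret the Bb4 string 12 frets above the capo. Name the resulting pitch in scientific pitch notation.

The capo raises the open Bb4 by 4 semitones to D5; fretting 12 more gives Bb4 + 4 + 12 = Bb4 + 16 semitones = D6.

D6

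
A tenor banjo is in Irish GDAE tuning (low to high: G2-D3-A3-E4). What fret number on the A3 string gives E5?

E5 is 19 semitones above the open A3 (A–A#–B–C–…–D–D#–E), so it sits at fret 19.

19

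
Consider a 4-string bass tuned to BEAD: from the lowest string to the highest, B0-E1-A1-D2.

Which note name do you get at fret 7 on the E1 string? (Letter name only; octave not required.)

Each fret is one semitone, so E1 + 7 = B.

B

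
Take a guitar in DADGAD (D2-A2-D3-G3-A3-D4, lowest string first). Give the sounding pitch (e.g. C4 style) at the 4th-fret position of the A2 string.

C#3

The open A2 string plus 4 semitones: A–A#–B–C–C#.
The walk passes from B into C once, so the octave number goes from 2 to 3.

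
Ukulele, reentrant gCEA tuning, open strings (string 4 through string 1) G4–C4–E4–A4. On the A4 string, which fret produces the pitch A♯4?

A♯4 is 1 semitone above the open A4 (A–A#), so it sits at fret 1.

1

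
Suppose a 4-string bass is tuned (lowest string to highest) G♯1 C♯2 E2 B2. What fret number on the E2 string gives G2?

3

G2 is 3 semitones above the open E2 (E–F–F#–G), so it sits at fret 3.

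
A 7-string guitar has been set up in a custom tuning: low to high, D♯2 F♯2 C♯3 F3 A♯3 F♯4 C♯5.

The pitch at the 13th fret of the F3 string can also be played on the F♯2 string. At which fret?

24

F3 at fret 13 is F3 + 13 semitones = F♯4.
The open F♯2 string is 11 semitones below the open F3, so the same pitch on the F♯2 string lies at fret 13 + 11 = 24.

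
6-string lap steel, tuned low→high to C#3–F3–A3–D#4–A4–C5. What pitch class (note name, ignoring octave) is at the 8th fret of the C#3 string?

Each fret is one semitone, so C#3 + 8 = A.

A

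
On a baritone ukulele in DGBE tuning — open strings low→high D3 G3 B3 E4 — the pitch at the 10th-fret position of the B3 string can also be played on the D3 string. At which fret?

Fret 10 on B3 is MIDI 59 + 10 = 69 (A4). On the D3 string (open MIDI 50), that pitch is 69 − 50 = fret 19.

19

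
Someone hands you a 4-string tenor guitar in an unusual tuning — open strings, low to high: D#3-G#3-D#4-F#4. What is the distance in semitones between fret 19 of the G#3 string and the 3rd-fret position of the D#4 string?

9 semitones

G#3 at fret 19 → D#5 (MIDI 75); D#4 at fret 3 → F#4 (MIDI 66).
75 − 66 = 9, so the two pitches are 9 semitones apart, with D#5 the higher.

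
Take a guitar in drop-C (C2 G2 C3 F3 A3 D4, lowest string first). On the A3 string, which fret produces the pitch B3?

B3 is 2 semitones above the open A3 (A–A#–B), so it sits at fret 2.

2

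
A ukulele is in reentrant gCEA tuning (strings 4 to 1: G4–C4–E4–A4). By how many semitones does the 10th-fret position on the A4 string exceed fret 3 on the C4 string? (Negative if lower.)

16 semitones

A4 at fret 10 → G5 (MIDI 79); C4 at fret 3 → D#4 (MIDI 63).
79 − 63 = 16, so the two pitches are 16 semitones apart.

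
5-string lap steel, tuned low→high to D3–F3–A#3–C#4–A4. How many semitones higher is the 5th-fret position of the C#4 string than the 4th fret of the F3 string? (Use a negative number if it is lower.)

9 semitones

C#4 at fret 5 → F#4 (MIDI 66); F3 at fret 4 → A3 (MIDI 57).
66 − 57 = 9, so the two pitches are 9 semitones apart.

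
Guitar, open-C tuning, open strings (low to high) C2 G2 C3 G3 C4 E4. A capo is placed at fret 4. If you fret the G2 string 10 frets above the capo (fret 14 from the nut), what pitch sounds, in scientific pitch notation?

The capo raises the open G2 by 4 semitones to B2; fretting 10 more gives G2 + 4 + 10 = G2 + 14 semitones = A3.

A3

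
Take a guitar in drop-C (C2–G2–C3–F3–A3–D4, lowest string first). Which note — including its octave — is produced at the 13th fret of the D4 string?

D#5

The open D4 string plus 13 semitones: D–D#–E–F–…–C#–D–D#.
The walk passes from B into C once, so the octave number goes from 4 to 5.
(Equivalently spelled Eb5.)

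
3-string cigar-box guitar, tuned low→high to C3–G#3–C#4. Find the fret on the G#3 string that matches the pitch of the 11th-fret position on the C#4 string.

16

Fret 11 on C#4 is MIDI 61 + 11 = 72 (C5). On the G#3 string (open MIDI 56), that pitch is 72 − 56 = fret 16.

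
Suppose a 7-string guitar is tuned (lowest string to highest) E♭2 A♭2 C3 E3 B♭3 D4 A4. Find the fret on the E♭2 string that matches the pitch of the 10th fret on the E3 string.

23

Fret 10 on E3 is MIDI 52 + 10 = 62 (D4). On the E♭2 string (open MIDI 39), that pitch is 62 − 39 = fret 23.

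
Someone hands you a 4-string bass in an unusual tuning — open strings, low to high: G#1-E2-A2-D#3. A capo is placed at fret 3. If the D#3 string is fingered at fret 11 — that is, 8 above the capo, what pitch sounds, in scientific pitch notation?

D4

The capo raises the open D#3 by 3 semitones to F#3; fretting 8 more gives D#3 + 3 + 8 = D#3 + 11 semitones = D4.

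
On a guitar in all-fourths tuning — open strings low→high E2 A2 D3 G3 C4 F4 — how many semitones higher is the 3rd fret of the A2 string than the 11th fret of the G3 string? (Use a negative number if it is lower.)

-18 semitones

A2 at fret 3 → C3 (MIDI 48); G3 at fret 11 → F#4 (MIDI 66).
48 − 66 = -18, so the two pitches are 18 semitones apart.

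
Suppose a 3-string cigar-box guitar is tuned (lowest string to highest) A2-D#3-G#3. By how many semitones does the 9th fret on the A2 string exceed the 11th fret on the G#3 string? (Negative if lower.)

A2 at fret 9 → F#3 (MIDI 54); G#3 at fret 11 → G4 (MIDI 67).
54 − 67 = -13, so the two pitches are 13 semitones apart.

-13 semitones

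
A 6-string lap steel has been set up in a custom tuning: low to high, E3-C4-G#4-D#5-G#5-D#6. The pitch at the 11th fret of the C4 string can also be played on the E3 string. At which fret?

19

Fret 11 on C4 is MIDI 60 + 11 = 71 (B4). On the E3 string (open MIDI 52), that pitch is 71 − 52 = fret 19.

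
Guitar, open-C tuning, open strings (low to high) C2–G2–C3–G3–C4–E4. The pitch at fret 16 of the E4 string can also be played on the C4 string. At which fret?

20

E4 at fret 16 is E4 + 16 semitones = G#5.
The open C4 string is 4 semitones below the open E4, so the same pitch on the C4 string lies at fret 16 + 4 = 20.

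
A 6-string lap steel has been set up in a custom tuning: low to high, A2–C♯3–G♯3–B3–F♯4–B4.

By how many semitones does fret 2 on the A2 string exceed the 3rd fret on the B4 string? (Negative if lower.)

A2 at fret 2 → B2 (MIDI 47); B4 at fret 3 → D5 (MIDI 74).
47 − 74 = -27, so the two pitches are 27 semitones apart.

-27 semitones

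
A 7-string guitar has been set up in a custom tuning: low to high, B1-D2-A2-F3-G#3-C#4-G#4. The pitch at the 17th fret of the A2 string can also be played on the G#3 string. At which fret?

6

A2 at fret 17 is A2 + 17 semitones = D4.
The open G#3 string is 11 semitones above the open A2, so the same pitch on the G#3 string lies at fret 17 − 11 = 6.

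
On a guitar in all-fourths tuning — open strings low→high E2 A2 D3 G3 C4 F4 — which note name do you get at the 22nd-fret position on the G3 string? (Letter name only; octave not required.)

F

The open G3 string plus 22 semitones: G–G#–A–A#–…–D#–E–F.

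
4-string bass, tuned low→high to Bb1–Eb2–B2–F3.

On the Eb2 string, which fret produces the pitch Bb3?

Bb3 is 19 semitones above the open Eb2 (Eb–E–F–Gb–…–Ab–A–Bb), so it sits at fret 19.

19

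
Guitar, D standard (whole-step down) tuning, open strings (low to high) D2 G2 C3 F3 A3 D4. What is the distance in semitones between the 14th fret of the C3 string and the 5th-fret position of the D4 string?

5 semitones

C3 at fret 14 → D4 (MIDI 62); D4 at fret 5 → G4 (MIDI 67).
62 − 67 = -5, so the two pitches are 5 semitones apart, with G4 the higher.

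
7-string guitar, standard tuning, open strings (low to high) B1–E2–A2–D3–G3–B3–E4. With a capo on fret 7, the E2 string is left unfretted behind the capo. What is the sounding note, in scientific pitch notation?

The capo raises the open E2 by 7 semitones to B2; fretting 0 more gives E2 + 7 + 0 = E2 + 7 semitones = B2.

B2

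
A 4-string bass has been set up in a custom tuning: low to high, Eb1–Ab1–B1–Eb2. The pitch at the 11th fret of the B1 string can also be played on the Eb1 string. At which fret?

19

B1 at fret 11 is B1 + 11 semitones = Bb2.
The open Eb1 string is 8 semitones below the open B1, so the same pitch on the Eb1 string lies at fret 11 + 8 = 19.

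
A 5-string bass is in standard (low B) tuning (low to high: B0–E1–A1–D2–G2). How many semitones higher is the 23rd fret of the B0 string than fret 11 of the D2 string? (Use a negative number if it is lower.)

B0 at fret 23 → A#2 (MIDI 46); D2 at fret 11 → C#3 (MIDI 49).
46 − 49 = -3, so the two pitches are 3 semitones apart.

-3 semitones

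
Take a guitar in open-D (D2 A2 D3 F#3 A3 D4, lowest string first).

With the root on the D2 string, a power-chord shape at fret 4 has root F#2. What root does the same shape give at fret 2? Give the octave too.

E2

Moving from fret 4 to fret 2 shifts the root by -2 semitones.
F#2 down 2 semitones is E2.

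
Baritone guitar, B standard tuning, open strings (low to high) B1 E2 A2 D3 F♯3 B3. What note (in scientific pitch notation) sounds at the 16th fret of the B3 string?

D♯5

B3 is MIDI 59. Adding 16 gives 75, which is D♯5.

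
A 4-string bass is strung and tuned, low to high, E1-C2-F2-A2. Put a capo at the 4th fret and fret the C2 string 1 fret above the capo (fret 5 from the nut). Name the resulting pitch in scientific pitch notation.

The capo raises the open C2 by 4 semitones to E2; fretting 1 more gives C2 + 4 + 1 = C2 + 5 semitones = F2.

F2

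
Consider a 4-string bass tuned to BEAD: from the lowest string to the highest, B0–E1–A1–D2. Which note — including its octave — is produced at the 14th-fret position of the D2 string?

The open D2 string plus 14 semitones: D–D#–E–F–…–D–D#–E.
The walk passes from B into C once, so the octave number goes from 2 to 3.

E3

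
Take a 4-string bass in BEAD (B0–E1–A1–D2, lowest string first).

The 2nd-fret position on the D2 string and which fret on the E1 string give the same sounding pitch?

Fret 2 on D2 is MIDI 38 + 2 = 40 (E2). On the E1 string (open MIDI 28), that pitch is 40 − 28 = fret 12.

12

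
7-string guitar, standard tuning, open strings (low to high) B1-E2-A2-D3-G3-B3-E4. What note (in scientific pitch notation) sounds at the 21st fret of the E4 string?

C#6

Each fret is one semitone, so E4 + 21 = C#6.
(Equivalently spelled Db6.)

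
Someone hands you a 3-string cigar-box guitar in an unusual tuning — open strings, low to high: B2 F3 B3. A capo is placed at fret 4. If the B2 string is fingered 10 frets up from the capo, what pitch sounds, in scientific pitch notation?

The capo raises the open B2 by 4 semitones to D#3; fretting 10 more gives B2 + 4 + 10 = B2 + 14 semitones = C#4.

C#4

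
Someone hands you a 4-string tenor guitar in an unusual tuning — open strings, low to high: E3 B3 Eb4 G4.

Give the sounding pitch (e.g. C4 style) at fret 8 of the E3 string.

Each fret is one semitone, so E3 + 8 = C4.

C4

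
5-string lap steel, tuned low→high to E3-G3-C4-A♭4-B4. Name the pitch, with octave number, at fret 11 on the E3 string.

E3 is MIDI 52. Adding 11 gives 63, which is E♭4.
(Equivalently spelled D♯4.)

E♭4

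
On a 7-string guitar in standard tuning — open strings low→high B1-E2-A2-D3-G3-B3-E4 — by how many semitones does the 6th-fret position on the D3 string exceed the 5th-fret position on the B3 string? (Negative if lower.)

D3 at fret 6 → G#3 (MIDI 56); B3 at fret 5 → E4 (MIDI 64).
56 − 64 = -8, so the two pitches are 8 semitones apart.

-8 semitones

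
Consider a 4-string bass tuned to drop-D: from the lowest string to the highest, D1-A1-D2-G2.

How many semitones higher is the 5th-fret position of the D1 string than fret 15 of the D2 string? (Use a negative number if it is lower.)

D1 at fret 5 → G1 (MIDI 31); D2 at fret 15 → F3 (MIDI 53).
31 − 53 = -22, so the two pitches are 22 semitones apart.

-22 semitones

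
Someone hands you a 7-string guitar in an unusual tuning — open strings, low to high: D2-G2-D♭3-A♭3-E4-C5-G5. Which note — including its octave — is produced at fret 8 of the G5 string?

Each fret is one semitone, so G5 + 8 = E♭6.
(Equivalently spelled D♯6.)

E♭6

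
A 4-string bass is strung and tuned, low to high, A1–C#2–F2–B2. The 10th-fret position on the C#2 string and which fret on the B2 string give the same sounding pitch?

0

C#2 at fret 10 is C#2 + 10 semitones = B2.
The open B2 string is 10 semitones above the open C#2, so the same pitch on the B2 string lies at fret 10 − 10 = 0.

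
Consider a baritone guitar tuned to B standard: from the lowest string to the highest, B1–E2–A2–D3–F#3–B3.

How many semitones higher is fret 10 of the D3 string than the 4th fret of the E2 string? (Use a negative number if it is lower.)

16 semitones

D3 at fret 10 → C4 (MIDI 60); E2 at fret 4 → G#2 (MIDI 44).
60 − 44 = 16, so the two pitches are 16 semitones apart.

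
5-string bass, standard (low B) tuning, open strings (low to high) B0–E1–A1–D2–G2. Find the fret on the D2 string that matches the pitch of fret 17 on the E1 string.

Fret 17 on E1 is MIDI 28 + 17 = 45 (A2). On the D2 string (open MIDI 38), that pitch is 45 − 38 = fret 7.

7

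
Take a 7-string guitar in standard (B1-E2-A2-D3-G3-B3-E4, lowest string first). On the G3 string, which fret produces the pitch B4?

16

B4 is 16 semitones above the open G3 (G–G#–A–A#–…–A–A#–B), so it sits at fret 16.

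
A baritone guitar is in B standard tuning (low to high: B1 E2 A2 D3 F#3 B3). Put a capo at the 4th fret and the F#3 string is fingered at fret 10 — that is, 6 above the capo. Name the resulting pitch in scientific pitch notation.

The capo raises the open F#3 by 4 semitones to A#3; fretting 6 more gives F#3 + 4 + 6 = F#3 + 10 semitones = E4.

E4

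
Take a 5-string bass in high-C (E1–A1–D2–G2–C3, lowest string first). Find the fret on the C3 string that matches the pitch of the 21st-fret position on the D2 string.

Fret 21 on D2 is MIDI 38 + 21 = 59 (B3). On the C3 string (open MIDI 48), that pitch is 59 − 48 = fret 11.

11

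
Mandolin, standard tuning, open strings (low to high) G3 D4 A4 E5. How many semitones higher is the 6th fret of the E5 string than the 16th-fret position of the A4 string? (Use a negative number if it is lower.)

-3 semitones

E5 at fret 6 → A#5 (MIDI 82); A4 at fret 16 → C#6 (MIDI 85).
82 − 85 = -3, so the two pitches are 3 semitones apart.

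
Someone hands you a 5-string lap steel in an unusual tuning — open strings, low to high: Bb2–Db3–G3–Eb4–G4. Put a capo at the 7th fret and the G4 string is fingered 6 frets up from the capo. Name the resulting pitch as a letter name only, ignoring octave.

Ab

The capo raises the open G4 by 7 semitones to D5; fretting 6 more gives G4 + 7 + 6 = G4 + 13 semitones, landing on Ab.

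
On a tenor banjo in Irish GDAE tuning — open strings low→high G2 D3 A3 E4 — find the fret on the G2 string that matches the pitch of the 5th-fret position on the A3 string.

A3 at fret 5 is A3 + 5 semitones = D4.
The open G2 string is 14 semitones below the open A3, so the same pitch on the G2 string lies at fret 5 + 14 = 19.

19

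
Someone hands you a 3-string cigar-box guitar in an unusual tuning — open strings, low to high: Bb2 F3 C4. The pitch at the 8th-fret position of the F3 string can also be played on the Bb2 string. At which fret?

15

F3 at fret 8 is F3 + 8 semitones = Db4.
The open Bb2 string is 7 semitones below the open F3, so the same pitch on the Bb2 string lies at fret 8 + 7 = 15.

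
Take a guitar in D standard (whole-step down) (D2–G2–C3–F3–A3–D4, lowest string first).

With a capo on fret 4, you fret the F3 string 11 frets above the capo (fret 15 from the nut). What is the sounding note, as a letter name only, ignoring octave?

G#

The capo raises the open F3 by 4 semitones to A3; fretting 11 more gives F3 + 4 + 11 = F3 + 15 semitones, landing on G#.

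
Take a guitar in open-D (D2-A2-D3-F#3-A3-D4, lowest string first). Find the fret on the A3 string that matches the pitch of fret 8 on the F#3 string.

Fret 8 on F#3 is MIDI 54 + 8 = 62 (D4). On the A3 string (open MIDI 57), that pitch is 62 − 57 = fret 5.

5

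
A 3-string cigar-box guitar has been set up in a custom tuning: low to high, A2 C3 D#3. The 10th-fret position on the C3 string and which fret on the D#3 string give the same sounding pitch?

7

Fret 10 on C3 is MIDI 48 + 10 = 58 (A#3). On the D#3 string (open MIDI 51), that pitch is 58 − 51 = fret 7.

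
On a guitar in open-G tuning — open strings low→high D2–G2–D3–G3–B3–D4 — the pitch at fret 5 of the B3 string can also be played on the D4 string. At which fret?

B3 at fret 5 is B3 + 5 semitones = E4.
The open D4 string is 3 semitones above the open B3, so the same pitch on the D4 string lies at fret 5 − 3 = 2.

2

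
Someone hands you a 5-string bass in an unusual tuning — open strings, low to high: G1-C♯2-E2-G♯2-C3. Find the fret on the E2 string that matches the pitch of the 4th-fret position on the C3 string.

12

C3 at fret 4 is C3 + 4 semitones = E3.
The open E2 string is 8 semitones below the open C3, so the same pitch on the E2 string lies at fret 4 + 8 = 12.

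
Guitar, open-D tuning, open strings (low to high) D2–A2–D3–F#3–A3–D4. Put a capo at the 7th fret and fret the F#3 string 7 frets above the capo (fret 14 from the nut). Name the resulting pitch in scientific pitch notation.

The capo raises the open F#3 by 7 semitones to C#4; fretting 7 more gives F#3 + 7 + 7 = F#3 + 14 semitones = G#4.

G#4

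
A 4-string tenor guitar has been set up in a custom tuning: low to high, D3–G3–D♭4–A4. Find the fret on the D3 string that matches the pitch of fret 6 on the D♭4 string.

Fret 6 on D♭4 is MIDI 61 + 6 = 67 (G4). On the D3 string (open MIDI 50), that pitch is 67 − 50 = fret 17.

17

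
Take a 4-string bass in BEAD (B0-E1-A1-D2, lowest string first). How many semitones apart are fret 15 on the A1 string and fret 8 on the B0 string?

A1 at fret 15 → C3 (MIDI 48); B0 at fret 8 → G1 (MIDI 31).
48 − 31 = 17, so the two pitches are 17 semitones apart, with C3 the higher.

17 semitones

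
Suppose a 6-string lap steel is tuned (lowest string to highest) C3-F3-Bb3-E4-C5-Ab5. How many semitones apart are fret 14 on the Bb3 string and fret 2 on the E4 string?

6 semitones

Bb3 at fret 14 → C5 (MIDI 72); E4 at fret 2 → Gb4 (MIDI 66).
72 − 66 = 6, so the two pitches are 6 semitones apart, with C5 the higher.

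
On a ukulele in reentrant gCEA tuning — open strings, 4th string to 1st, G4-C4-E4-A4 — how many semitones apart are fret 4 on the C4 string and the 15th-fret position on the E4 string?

15 semitones

C4 at fret 4 → E4 (MIDI 64); E4 at fret 15 → G5 (MIDI 79).
64 − 79 = -15, so the two pitches are 15 semitones apart, with G5 the higher.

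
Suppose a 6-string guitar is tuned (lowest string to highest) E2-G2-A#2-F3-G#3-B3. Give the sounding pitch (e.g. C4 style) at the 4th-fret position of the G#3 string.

C4

Each fret is one semitone, so G#3 + 4 = C4.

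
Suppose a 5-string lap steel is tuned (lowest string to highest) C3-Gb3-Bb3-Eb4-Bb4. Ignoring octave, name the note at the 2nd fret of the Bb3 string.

C

Bb3 is MIDI 58. Adding 2 gives 60; 60 mod 12 = 0, i.e. C.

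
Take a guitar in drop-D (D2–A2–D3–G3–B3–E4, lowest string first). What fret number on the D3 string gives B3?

B3 is 9 semitones above the open D3 (D–D#–E–F–F#–G–G#–A–A#–B), so it sits at fret 9.

9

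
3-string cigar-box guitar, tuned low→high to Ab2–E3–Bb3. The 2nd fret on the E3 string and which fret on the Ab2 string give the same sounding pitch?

10

E3 at fret 2 is E3 + 2 semitones = Gb3.
The open Ab2 string is 8 semitones below the open E3, so the same pitch on the Ab2 string lies at fret 2 + 8 = 10.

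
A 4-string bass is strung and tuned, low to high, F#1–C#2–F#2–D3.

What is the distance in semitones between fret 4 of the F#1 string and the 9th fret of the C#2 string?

12 semitones

F#1 at fret 4 → A#1 (MIDI 34); C#2 at fret 9 → A#2 (MIDI 46).
34 − 46 = -12, so the two pitches are 12 semitones apart, with A#2 the higher.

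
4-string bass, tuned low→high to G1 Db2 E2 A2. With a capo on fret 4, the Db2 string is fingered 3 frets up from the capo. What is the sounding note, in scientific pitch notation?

The capo raises the open Db2 by 4 semitones to F2; fretting 3 more gives Db2 + 4 + 3 = Db2 + 7 semitones = Ab2.

Ab2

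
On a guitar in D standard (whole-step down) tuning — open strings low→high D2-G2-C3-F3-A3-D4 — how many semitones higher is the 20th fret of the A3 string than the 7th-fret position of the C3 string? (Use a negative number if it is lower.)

A3 at fret 20 → F5 (MIDI 77); C3 at fret 7 → G3 (MIDI 55).
77 − 55 = 22, so the two pitches are 22 semitones apart.

22 semitones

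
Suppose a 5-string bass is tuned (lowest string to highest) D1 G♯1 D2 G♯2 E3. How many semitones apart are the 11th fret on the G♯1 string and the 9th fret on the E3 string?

18 semitones

G♯1 at fret 11 → G2 (MIDI 43); E3 at fret 9 → C♯4 (MIDI 61).
43 − 61 = -18, so the two pitches are 18 semitones apart, with C♯4 the higher.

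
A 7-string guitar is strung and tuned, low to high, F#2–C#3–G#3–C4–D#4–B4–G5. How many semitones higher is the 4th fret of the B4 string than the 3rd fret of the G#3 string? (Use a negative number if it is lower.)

B4 at fret 4 → D#5 (MIDI 75); G#3 at fret 3 → B3 (MIDI 59).
75 − 59 = 16, so the two pitches are 16 semitones apart.

16 semitones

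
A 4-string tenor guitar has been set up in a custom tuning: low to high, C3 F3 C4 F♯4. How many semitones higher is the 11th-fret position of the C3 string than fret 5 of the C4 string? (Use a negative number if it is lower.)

-6 semitones

C3 at fret 11 → B3 (MIDI 59); C4 at fret 5 → F4 (MIDI 65).
59 − 65 = -6, so the two pitches are 6 semitones apart.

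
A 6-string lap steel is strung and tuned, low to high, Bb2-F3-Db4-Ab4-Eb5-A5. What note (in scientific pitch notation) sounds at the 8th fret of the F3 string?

Each fret is one semitone, so F3 + 8 = Db4.

Db4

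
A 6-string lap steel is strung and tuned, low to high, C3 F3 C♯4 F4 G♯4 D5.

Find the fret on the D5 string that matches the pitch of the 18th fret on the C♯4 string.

Fret 18 on C♯4 is MIDI 61 + 18 = 79 (G5). On the D5 string (open MIDI 74), that pitch is 79 − 74 = fret 5.

5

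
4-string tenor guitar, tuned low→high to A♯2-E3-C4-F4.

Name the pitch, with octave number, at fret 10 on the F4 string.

Each fret is one semitone, so F4 + 10 = D♯5.
(Equivalently spelled E♭5.)

D♯5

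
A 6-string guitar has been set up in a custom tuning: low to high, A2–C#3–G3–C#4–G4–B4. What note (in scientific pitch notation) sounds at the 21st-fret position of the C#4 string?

The open C#4 string plus 21 semitones: C#–D–D#–E–…–G#–A–A#.
The walk passes from B into C once, so the octave number goes from 4 to 5.
(Equivalently spelled Bb5.)

A#5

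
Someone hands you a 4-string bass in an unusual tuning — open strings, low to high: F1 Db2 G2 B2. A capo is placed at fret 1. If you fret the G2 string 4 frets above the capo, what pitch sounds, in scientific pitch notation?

The capo raises the open G2 by 1 semitone to Ab2; fretting 4 more gives G2 + 1 + 4 = G2 + 5 semitones = C3.

C3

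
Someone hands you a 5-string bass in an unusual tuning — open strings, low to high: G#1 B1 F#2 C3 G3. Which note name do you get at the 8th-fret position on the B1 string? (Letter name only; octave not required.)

G

B1 is MIDI 35. Adding 8 gives 43; 43 mod 12 = 7, i.e. G.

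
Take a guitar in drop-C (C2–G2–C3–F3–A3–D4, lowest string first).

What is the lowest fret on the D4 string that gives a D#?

1

From D4, count semitones up the chromatic scale until reaching D#: D–D# — 1 step.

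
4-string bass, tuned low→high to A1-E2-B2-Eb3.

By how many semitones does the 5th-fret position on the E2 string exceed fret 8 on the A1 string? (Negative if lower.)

E2 at fret 5 → A2 (MIDI 45); A1 at fret 8 → F2 (MIDI 41).
45 − 41 = 4, so the two pitches are 4 semitones apart.

4 semitones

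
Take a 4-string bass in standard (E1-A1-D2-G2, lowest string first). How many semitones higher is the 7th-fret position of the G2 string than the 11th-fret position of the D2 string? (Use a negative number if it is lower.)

G2 at fret 7 → D3 (MIDI 50); D2 at fret 11 → C#3 (MIDI 49).
50 − 49 = 1, so the two pitches are 1 semitone apart.

1 semitone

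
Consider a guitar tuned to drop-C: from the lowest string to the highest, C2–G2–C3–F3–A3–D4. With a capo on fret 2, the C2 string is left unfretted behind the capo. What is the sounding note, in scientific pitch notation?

The capo raises the open C2 by 2 semitones to D2; fretting 0 more gives C2 + 2 + 0 = C2 + 2 semitones = D2.

D2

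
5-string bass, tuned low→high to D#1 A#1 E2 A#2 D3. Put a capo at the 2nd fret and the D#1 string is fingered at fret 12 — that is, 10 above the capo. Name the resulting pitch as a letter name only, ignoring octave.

D#

The capo raises the open D#1 by 2 semitones to F1; fretting 10 more gives D#1 + 2 + 10 = D#1 + 12 semitones, landing on D#.
(Also written Eb.)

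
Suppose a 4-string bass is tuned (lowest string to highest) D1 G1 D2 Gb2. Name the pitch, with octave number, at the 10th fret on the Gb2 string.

Gb2 is MIDI 42. Adding 10 gives 52, which is E3.

E3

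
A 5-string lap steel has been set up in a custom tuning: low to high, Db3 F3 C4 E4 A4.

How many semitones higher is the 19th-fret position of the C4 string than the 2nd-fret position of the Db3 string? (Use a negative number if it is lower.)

28 semitones

C4 at fret 19 → G5 (MIDI 79); Db3 at fret 2 → Eb3 (MIDI 51).
79 − 51 = 28, so the two pitches are 28 semitones apart.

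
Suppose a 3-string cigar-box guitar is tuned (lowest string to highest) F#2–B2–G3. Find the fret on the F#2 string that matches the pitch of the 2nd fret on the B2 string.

7

B2 at fret 2 is B2 + 2 semitones = C#3.
The open F#2 string is 5 semitones below the open B2, so the same pitch on the F#2 string lies at fret 2 + 5 = 7.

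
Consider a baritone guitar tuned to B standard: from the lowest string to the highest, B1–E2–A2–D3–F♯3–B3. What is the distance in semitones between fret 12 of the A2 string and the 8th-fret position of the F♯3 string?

A2 at fret 12 → A3 (MIDI 57); F♯3 at fret 8 → D4 (MIDI 62).
57 − 62 = -5, so the two pitches are 5 semitones apart, with D4 the higher.

5 semitones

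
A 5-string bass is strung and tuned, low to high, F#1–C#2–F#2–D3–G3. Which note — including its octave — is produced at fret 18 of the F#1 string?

C3

Each fret is one semitone, so F#1 + 18 = C3.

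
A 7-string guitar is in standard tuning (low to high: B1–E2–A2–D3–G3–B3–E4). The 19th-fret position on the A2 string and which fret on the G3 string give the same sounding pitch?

A2 at fret 19 is A2 + 19 semitones = E4.
The open G3 string is 10 semitones above the open A2, so the same pitch on the G3 string lies at fret 19 − 10 = 9.

9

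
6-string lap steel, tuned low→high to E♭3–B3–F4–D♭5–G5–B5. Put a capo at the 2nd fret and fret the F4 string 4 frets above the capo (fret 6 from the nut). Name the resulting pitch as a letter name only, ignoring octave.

B

The capo raises the open F4 by 2 semitones to G4; fretting 4 more gives F4 + 2 + 4 = F4 + 6 semitones, landing on B.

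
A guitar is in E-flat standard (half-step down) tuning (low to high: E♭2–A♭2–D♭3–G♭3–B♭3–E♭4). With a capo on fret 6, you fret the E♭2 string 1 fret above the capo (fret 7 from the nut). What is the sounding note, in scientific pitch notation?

The capo raises the open E♭2 by 6 semitones to A2; fretting 1 more gives E♭2 + 6 + 1 = E♭2 + 7 semitones = B♭2.

B♭2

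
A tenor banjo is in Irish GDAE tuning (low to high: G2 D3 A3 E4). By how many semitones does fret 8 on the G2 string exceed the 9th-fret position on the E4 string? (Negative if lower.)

G2 at fret 8 → D♯3 (MIDI 51); E4 at fret 9 → C♯5 (MIDI 73).
51 − 73 = -22, so the two pitches are 22 semitones apart.

-22 semitones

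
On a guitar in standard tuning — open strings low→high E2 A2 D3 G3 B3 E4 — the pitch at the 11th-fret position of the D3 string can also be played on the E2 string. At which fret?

21

D3 at fret 11 is D3 + 11 semitones = C#4.
The open E2 string is 10 semitones below the open D3, so the same pitch on the E2 string lies at fret 11 + 10 = 21.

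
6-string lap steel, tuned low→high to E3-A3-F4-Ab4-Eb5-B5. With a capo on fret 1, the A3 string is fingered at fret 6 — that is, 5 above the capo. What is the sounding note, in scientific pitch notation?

Eb4

The capo raises the open A3 by 1 semitone to Bb3; fretting 5 more gives A3 + 1 + 5 = A3 + 6 semitones = Eb4.
(Also written D#.)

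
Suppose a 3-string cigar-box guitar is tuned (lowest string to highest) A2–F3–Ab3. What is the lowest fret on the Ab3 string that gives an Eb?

From Ab3, count semitones up the chromatic scale until reaching Eb: Ab–A–Bb–B–C–Db–D–Eb — 7 steps.

7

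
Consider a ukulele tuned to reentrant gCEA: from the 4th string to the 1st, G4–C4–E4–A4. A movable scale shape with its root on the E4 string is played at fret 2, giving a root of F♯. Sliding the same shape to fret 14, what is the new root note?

Moving from fret 2 to fret 14 shifts the root by 12 semitones.
F♯ up 12 semitones is F♯.

F♯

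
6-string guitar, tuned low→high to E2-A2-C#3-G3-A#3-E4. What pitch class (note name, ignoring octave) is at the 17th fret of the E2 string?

A

E2 is MIDI 40. Adding 17 gives 57; 57 mod 12 = 9, i.e. A.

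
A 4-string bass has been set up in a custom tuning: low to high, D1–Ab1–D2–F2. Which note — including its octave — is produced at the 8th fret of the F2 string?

Db3

The open F2 string plus 8 semitones: F–Gb–G–Ab–A–Bb–B–C–Db.
The walk passes from B into C once, so the octave number goes from 2 to 3.
(Equivalently spelled C#3.)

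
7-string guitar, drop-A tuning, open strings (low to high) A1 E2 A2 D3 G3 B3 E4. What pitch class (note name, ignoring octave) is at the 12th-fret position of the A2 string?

A

The open A2 string plus 12 semitones: A–A#–B–C–…–G–G#–A.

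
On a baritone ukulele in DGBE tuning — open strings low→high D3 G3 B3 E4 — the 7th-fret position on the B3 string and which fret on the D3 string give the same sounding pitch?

Fret 7 on B3 is MIDI 59 + 7 = 66 (F#4). On the D3 string (open MIDI 50), that pitch is 66 − 50 = fret 16.

16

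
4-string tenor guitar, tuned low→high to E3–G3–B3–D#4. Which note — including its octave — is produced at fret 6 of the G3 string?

Each fret is one semitone, so G3 + 6 = C#4.
(Equivalently spelled Db4.)

C#4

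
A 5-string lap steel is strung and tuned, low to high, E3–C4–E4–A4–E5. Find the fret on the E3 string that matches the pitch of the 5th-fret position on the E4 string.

17

E4 at fret 5 is E4 + 5 semitones = A4.
The open E3 string is 12 semitones below the open E4, so the same pitch on the E3 string lies at fret 5 + 12 = 17.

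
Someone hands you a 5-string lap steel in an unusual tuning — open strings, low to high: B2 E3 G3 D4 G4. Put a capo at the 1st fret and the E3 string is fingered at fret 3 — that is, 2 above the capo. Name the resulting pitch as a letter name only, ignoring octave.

G

The capo raises the open E3 by 1 semitone to F3; fretting 2 more gives E3 + 1 + 2 = E3 + 3 semitones, landing on G.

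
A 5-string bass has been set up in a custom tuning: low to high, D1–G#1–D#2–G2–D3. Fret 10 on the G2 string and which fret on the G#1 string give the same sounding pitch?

Fret 10 on G2 is MIDI 43 + 10 = 53 (F3). On the G#1 string (open MIDI 32), that pitch is 53 − 32 = fret 21.

21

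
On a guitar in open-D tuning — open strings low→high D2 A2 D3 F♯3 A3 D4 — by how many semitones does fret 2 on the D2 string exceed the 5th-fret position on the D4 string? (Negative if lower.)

-27 semitones

D2 at fret 2 → E2 (MIDI 40); D4 at fret 5 → G4 (MIDI 67).
40 − 67 = -27, so the two pitches are 27 semitones apart.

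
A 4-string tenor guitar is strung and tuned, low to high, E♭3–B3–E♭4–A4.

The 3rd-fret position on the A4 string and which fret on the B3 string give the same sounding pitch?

13

A4 at fret 3 is A4 + 3 semitones = C5.
The open B3 string is 10 semitones below the open A4, so the same pitch on the B3 string lies at fret 3 + 10 = 13.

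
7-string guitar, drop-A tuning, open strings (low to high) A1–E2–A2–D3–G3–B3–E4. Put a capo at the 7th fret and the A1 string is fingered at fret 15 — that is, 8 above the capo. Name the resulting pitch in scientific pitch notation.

C3

The capo raises the open A1 by 7 semitones to E2; fretting 8 more gives A1 + 7 + 8 = A1 + 15 semitones = C3.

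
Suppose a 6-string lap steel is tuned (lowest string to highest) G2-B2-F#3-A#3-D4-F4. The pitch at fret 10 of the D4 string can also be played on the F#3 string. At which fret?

18

Fret 10 on D4 is MIDI 62 + 10 = 72 (C5). On the F#3 string (open MIDI 54), that pitch is 72 − 54 = fret 18.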